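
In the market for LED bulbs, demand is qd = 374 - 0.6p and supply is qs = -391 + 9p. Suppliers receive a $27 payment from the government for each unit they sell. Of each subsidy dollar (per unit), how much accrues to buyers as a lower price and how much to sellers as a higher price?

Pre-subsidy: 374 - 0.6p = -391 + 9p gives p* = 79.6875, q* = 326.1875.
With the subsidy, sellers receive ps = pb + 27 for each unit, where pb is the price buyers pay.
Supply in terms of pb becomes qs = -391 + 9(pb + 27) = -148 + 9pb. Setting this equal to demand: 374 - 0.6pb = -148 + 9pb, so pb = 54.375.
Sellers receive ps = 54.375 + 27 = 81.375; q' = 374 − 0.6·54.375 = 341.375.
Buyers' price falls by p* − pb = 79.6875 − 54.375 = 25.3125; sellers' price rises by ps − p* = 81.375 − 79.6875 = 1.6875.

Buyers gain $25.3125 per unit; sellers gain $1.6875 per unit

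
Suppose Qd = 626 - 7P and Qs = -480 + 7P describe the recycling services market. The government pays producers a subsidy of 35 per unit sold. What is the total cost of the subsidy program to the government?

Pre-subsidy: 626 - 7P = -480 + 7P gives P* = 79, Q* = 73.
With the subsidy, sellers receive Ps = Pb + 35 for each unit, where Pb is the price buyers pay.
Supply in terms of Pb becomes Qs = -480 + 7(Pb + 35) = -235 + 7Pb. Setting this equal to demand: 626 - 7Pb = -235 + 7Pb, so Pb = 61.5.
Sellers receive Ps = 61.5 + 35 = 96.5; Q' = 626 − 7·61.5 = 195.5.
Government outlay = subsidy × quantity = 35 × 195.5 = 6842.5.

Government cost = 6842.5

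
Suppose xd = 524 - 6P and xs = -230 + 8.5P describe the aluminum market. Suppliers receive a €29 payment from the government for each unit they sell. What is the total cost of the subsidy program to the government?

Pre-subsidy: 524 - 6P = -230 + 8.5P gives P* = 52, x* = 212.
With the subsidy, sellers receive Ps = Pb + 29 for each unit, where Pb is the price buyers pay.
Supply in terms of Pb becomes xs = -230 + 8.5(Pb + 29) = 16.5 + 8.5Pb. Setting this equal to demand: 524 - 6Pb = 16.5 + 8.5Pb, so Pb = 35.
Sellers receive Ps = 35 + 29 = 64; x' = 524 − 6·35 = 314.
Government outlay = subsidy × quantity = 29 × 314 = 9106.

Government cost = €9106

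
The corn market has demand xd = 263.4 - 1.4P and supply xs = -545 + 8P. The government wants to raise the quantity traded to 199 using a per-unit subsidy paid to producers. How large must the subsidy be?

Required subsidy s = 47 per unit

At x = 199, invert demand for the buyer price: Pb = (263.4 − 199)/1.4 = 46; invert supply for the seller price: Ps = (199 − (-545))/8 = 93.
The subsidy must fill the gap: s = Ps − Pb = 93 − 46 = 47.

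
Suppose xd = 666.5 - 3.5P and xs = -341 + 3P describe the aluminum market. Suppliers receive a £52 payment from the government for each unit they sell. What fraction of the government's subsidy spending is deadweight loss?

Pre-subsidy: 666.5 - 3.5P = -341 + 3P gives P* = 155, x* = 124.
With the subsidy, sellers receive Ps = Pb + 52 for each unit, where Pb is the price buyers pay.
Supply in terms of Pb becomes xs = -341 + 3(Pb + 52) = -185 + 3Pb. Setting this equal to demand: 666.5 - 3.5Pb = -185 + 3Pb, so Pb = 131.
Sellers receive Ps = 131 + 52 = 183; x' = 666.5 − 3.5·131 = 208.
ΔCS = ½(124 + 208)(155 − 131) = 3984; ΔPS = ½(124 + 208)(183 − 155) = 4648.
Government spending = 52 × 208 = 10816.
DWL = ½ × 52 × (208 − 124) = 2184; fraction = 2184 / 10816 = 21/104.

DWL / government spending = 21/104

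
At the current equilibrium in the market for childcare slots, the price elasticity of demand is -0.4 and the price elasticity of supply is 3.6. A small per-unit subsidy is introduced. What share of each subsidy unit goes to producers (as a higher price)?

For a small subsidy around the equilibrium, the benefit split depends on the relative slopes, which at a point are proportional to the elasticities.
Buyer share = εs/(εs + |εd|) = 3.6/(3.6 + 0.4) = 0.9; seller share = |εd|/(εs + |εd|) = 0.1.
So producers capture 0.1 of the subsidy.

Producer share = 0.1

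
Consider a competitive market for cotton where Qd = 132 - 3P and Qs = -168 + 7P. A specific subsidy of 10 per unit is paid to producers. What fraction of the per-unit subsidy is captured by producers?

Pre-subsidy: 132 - 3P = -168 + 7P gives P* = 30, Q* = 42.
With the subsidy, sellers receive Ps = Pb + 10 for each unit, where Pb is the price buyers pay.
Supply in terms of Pb becomes Qs = -168 + 7(Pb + 10) = -98 + 7Pb. Setting this equal to demand: 132 - 3Pb = -98 + 7Pb, so Pb = 23.
Sellers receive Ps = 23 + 10 = 33; Q' = 132 − 3·23 = 63.
Buyers' price falls by P* − Pb = 30 − 23 = 7; sellers' price rises by Ps − P* = 33 − 30 = 3.
So producers capture 3/10 = 0.3 of each unit of subsidy.

Producer share = 0.3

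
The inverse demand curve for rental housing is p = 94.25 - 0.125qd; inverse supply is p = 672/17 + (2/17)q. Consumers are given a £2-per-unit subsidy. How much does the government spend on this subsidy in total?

Pre-subsidy: 94.25 - 0.125q = 672/17 + (2/17)q gives q* = 7442/33 and p* = 2180/33.
With the rebate, buyers effectively pay pb = ps − 2, where ps is the price sellers receive.
On the curves, pb = 94.25 - 0.125q and ps = 672/17 + (2/17)q; the wedge ps − pb = 2 gives 672/17 + (2/17)q − (94.25 - 0.125q) = 2, so q' = 7714/33.
Then pb = 94.25 − 0.125·(7714/33) = 2146/33 and ps = 672/17 + (2/17)·(7714/33) = 2212/33.
Government outlay = subsidy × quantity = 2 × 7714/33 = 15428/33.

Government cost = 15428/33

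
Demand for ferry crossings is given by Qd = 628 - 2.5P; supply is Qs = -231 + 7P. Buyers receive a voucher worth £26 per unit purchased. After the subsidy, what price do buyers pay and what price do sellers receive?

Pre-subsidy: 628 - 2.5P = -231 + 7P gives P* = 1718/19, Q* = 7637/19.
With the rebate, buyers effectively pay Pb = Ps − 26, where Ps is the price sellers receive.
Demand in terms of Ps becomes Qd = 628 − 2.5(Ps − 26) = 693 - 2.5Ps. Setting this equal to supply: 693 - 2.5Ps = -231 + 7Ps, so Ps = 1848/19.
Buyers pay Pb = 1848/19 − 26 = 1354/19; Q' = -231 + 7·(1848/19) = 8547/19.

Buyers pay 1354/19; sellers receive 1848/19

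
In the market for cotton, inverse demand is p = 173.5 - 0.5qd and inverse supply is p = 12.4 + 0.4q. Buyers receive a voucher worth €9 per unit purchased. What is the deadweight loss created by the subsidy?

Deadweight loss = €45

Pre-subsidy: 173.5 - 0.5q = 12.4 + 0.4q gives q* = 179 and p* = 84.
With the rebate, buyers effectively pay pb = ps − 9, where ps is the price sellers receive.
On the curves, pb = 173.5 - 0.5q and ps = 12.4 + 0.4q; the wedge ps − pb = 9 gives 12.4 + 0.4q − (173.5 - 0.5q) = 9, so q' = 189.
Then pb = 173.5 − 0.5·189 = 79 and ps = 12.4 + 0.4·189 = 88.
The subsidy expands output by 189 − 179 = 10 past the efficient level; on those units the gap between marginal cost and willingness to pay runs from 0 up to 9.
DWL = ½ × 9 × 10 = 45.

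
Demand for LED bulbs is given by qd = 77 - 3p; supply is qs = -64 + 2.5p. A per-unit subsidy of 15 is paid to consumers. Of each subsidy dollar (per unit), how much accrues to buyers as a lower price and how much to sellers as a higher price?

Pre-subsidy: 77 - 3p = -64 + 2.5p gives p* = 282/11, q* = 1/11.
With the rebate, buyers effectively pay pb = ps − 15, where ps is the price sellers receive.
Demand in terms of ps becomes qd = 77 − 3(ps − 15) = 122 - 3ps. Setting this equal to supply: 122 - 3ps = -64 + 2.5ps, so ps = 372/11.
Buyers pay pb = 372/11 − 15 = 207/11; q' = -64 + 2.5·(372/11) = 226/11.
Buyers' price falls by p* − pb = 282/11 − 207/11 = 75/11; sellers' price rises by ps − p* = 372/11 − 282/11 = 90/11.

Buyers gain 75/11 per unit; sellers gain 90/11 per unit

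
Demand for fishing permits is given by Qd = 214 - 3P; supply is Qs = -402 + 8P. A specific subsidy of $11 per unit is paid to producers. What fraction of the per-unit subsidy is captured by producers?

Pre-subsidy: 214 - 3P = -402 + 8P gives P* = 56, Q* = 46.
With the subsidy, sellers receive Ps = Pb + 11 for each unit, where Pb is the price buyers pay.
Supply in terms of Pb becomes Qs = -402 + 8(Pb + 11) = -314 + 8Pb. Setting this equal to demand: 214 - 3Pb = -314 + 8Pb, so Pb = 48.
Sellers receive Ps = 48 + 11 = 59; Q' = 214 − 3·48 = 70.
Buyers' price falls by P* − Pb = 56 − 48 = 8; sellers' price rises by Ps − P* = 59 − 56 = 3.
So producers capture 3/11 = 3/11 of each unit of subsidy.

Producer share = 3/11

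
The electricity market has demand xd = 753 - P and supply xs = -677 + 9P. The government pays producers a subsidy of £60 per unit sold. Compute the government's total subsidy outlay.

Pre-subsidy: 753 - P = -677 + 9P gives P* = 143, x* = 610.
With the subsidy, sellers receive Ps = Pb + 60 for each unit, where Pb is the price buyers pay.
Supply in terms of Pb becomes xs = -677 + 9(Pb + 60) = -137 + 9Pb. Setting this equal to demand: 753 - Pb = -137 + 9Pb, so Pb = 89.
Sellers receive Ps = 89 + 60 = 149; x' = 753 − 1·89 = 664.
Government outlay = subsidy × quantity = 60 × 664 = 39840.

Government cost = £39840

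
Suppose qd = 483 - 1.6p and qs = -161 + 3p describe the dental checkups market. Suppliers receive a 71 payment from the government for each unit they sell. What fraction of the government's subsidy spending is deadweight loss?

Pre-subsidy: 483 - 1.6p = -161 + 3p gives p* = 140, q* = 259.
With the subsidy, sellers receive ps = pb + 71 for each unit, where pb is the price buyers pay.
Supply in terms of pb becomes qs = -161 + 3(pb + 71) = 52 + 3pb. Setting this equal to demand: 483 - 1.6pb = 52 + 3pb, so pb = 2155/23.
Sellers receive ps = 2155/23 + 71 = 3788/23; q' = 483 − 1.6·(2155/23) = 7661/23.
ΔCS = ½(259 + 7661/23)(140 − 2155/23) = 7251585/529; ΔPS = ½(259 + 7661/23)(3788/23 − 140) = 3867512/529.
Government spending = 71 × 7661/23 = 543931/23.
DWL = ½ × 71 × (7661/23 − 259) = 60492/23; fraction = (60492/23) / (543931/23) = 852/7661.

DWL / government spending = 852/7661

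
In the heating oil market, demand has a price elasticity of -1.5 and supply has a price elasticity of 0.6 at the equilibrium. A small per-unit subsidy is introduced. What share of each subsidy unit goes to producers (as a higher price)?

For a small subsidy around the equilibrium, the benefit split depends on the relative slopes, which at a point are proportional to the elasticities.
Buyer share = εs/(εs + |εd|) = 0.6/(0.6 + 1.5) = 2/7; seller share = |εd|/(εs + |εd|) = 5/7.
So producers capture 5/7 of the subsidy.

Producer share = 5/7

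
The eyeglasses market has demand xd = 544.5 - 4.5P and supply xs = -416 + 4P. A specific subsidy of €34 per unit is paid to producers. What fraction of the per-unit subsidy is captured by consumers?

Pre-subsidy: 544.5 - 4.5P = -416 + 4P gives P* = 113, x* = 36.
With the subsidy, sellers receive Ps = Pb + 34 for each unit, where Pb is the price buyers pay.
Supply in terms of Pb becomes xs = -416 + 4(Pb + 34) = -280 + 4Pb. Setting this equal to demand: 544.5 - 4.5Pb = -280 + 4Pb, so Pb = 97.
Sellers receive Ps = 97 + 34 = 131; x' = 544.5 − 4.5·97 = 108.
Buyers' price falls by P* − Pb = 113 − 97 = 16; sellers' price rises by Ps − P* = 131 − 113 = 18.
So consumers capture 16/34 = 8/17 of each unit of subsidy.

Consumer share = 8/17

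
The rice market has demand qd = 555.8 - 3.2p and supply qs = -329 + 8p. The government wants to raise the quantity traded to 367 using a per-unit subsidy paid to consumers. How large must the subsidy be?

Required subsidy s = 28 per unit

At q = 367, invert demand for the buyer price: pb = (555.8 − 367)/3.2 = 59; invert supply for the seller price: ps = (367 − (-329))/8 = 87.
The subsidy must fill the gap: s = ps − pb = 87 − 59 = 28.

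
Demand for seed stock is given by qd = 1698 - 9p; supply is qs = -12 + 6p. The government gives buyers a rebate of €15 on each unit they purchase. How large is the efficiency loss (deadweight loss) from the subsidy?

Pre-subsidy: 1698 - 9p = -12 + 6p gives p* = 114, q* = 672.
With the rebate, buyers effectively pay pb = ps − 15, where ps is the price sellers receive.
Demand in terms of ps becomes qd = 1698 − 9(ps − 15) = 1833 - 9ps. Setting this equal to supply: 1833 - 9ps = -12 + 6ps, so ps = 123.
Buyers pay pb = 123 − 15 = 108; q' = -12 + 6·123 = 726.
The subsidy expands output by 726 − 672 = 54 past the efficient level; on those units the gap between marginal cost and willingness to pay runs from 0 up to 15.
DWL = ½ × 15 × 54 = 405.

Deadweight loss = €405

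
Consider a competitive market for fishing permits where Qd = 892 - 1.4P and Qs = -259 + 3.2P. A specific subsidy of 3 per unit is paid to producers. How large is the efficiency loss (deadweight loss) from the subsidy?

Deadweight loss = 504/115

Pre-subsidy: 892 - 1.4P = -259 + 3.2P gives P* = 5755/23, Q* = 12459/23.
With the subsidy, sellers receive Ps = Pb + 3 for each unit, where Pb is the price buyers pay.
Supply in terms of Pb becomes Qs = -259 + 3.2(Pb + 3) = -249.4 + 3.2Pb. Setting this equal to demand: 892 - 1.4Pb = -249.4 + 3.2Pb, so Pb = 5707/23.
Sellers receive Ps = 5707/23 + 3 = 5776/23; Q' = 892 − 1.4·(5707/23) = 62631/115.
The subsidy expands output by 62631/115 − 12459/23 = 336/115 past the efficient level; on those units the gap between marginal cost and willingness to pay runs from 0 up to 3.
DWL = ½ × 3 × 336/115 = 504/115.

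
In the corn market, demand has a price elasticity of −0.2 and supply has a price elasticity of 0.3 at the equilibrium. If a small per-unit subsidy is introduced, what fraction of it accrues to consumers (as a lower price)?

For a small subsidy around the equilibrium, the benefit split depends on the relative slopes, which at a point are proportional to the elasticities.
Buyer share = εs/(εs + |εd|) = 0.3/(0.3 + 0.2) = 0.6; seller share = |εd|/(εs + |εd|) = 0.4.

Consumer share = 0.6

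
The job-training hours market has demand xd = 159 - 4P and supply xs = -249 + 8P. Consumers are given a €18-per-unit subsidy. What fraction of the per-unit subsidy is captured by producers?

Producer share = 1/3

Pre-subsidy: 159 - 4P = -249 + 8P gives P* = 34, x* = 23.
With the rebate, buyers effectively pay Pb = Ps − 18, where Ps is the price sellers receive.
Demand in terms of Ps becomes xd = 159 − 4(Ps − 18) = 231 - 4Ps. Setting this equal to supply: 231 - 4Ps = -249 + 8Ps, so Ps = 40.
Buyers pay Pb = 40 − 18 = 22; x' = -249 + 8·40 = 71.
Buyers' price falls by P* − Pb = 34 − 22 = 12; sellers' price rises by Ps − P* = 40 − 34 = 6.
So producers capture 6/18 = 1/3 of each unit of subsidy.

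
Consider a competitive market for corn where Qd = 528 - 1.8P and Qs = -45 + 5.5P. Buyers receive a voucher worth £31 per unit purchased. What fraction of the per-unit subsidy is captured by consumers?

Consumer share = 55/73

Pre-subsidy: 528 - 1.8P = -45 + 5.5P gives P* = 5730/73, Q* = 28230/73.
With the rebate, buyers effectively pay Pb = Ps − 31, where Ps is the price sellers receive.
Demand in terms of Ps becomes Qd = 528 − 1.8(Ps − 31) = 583.8 - 1.8Ps. Setting this equal to supply: 583.8 - 1.8Ps = -45 + 5.5Ps, so Ps = 6288/73.
Buyers pay Pb = 6288/73 − 31 = 4025/73; Q' = -45 + 5.5·(6288/73) = 31299/73.
Buyers' price falls by P* − Pb = 5730/73 − 4025/73 = 1705/73; sellers' price rises by Ps − P* = 6288/73 − 5730/73 = 558/73.
So consumers capture (1705/73)/31 = 55/73 of each unit of subsidy.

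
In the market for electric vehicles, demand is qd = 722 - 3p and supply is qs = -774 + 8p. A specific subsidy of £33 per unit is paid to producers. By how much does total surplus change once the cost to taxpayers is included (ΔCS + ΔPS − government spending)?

Net change in total surplus = -£1188

Pre-subsidy: 722 - 3p = -774 + 8p gives p* = 136, q* = 314.
With the subsidy, sellers receive ps = pb + 33 for each unit, where pb is the price buyers pay.
Supply in terms of pb becomes qs = -774 + 8(pb + 33) = -510 + 8pb. Setting this equal to demand: 722 - 3pb = -510 + 8pb, so pb = 112.
Sellers receive ps = 112 + 33 = 145; q' = 722 − 3·112 = 386.
ΔCS = ½(314 + 386)(136 − 112) = 8400; ΔPS = ½(314 + 386)(145 − 136) = 3150.
Government spending = 33 × 386 = 12738.
Net change = 8400 + 3150 − 12738 = -1188. The loss equals the DWL triangle ½·33·72.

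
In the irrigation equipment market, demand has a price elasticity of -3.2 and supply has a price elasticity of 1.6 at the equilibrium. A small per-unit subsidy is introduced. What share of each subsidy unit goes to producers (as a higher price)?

For a small subsidy around the equilibrium, the benefit split depends on the relative slopes, which at a point are proportional to the elasticities.
Buyer share = εs/(εs + |εd|) = 1.6/(1.6 + 3.2) = 1/3; seller share = |εd|/(εs + |εd|) = 2/3.
So producers capture 2/3 of the subsidy.

Producer share = 2/3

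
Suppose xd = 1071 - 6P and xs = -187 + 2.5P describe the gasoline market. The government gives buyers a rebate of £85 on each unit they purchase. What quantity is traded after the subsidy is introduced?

x' = 333

Pre-subsidy: 1071 - 6P = -187 + 2.5P gives P* = 148, x* = 183.
With the rebate, buyers effectively pay Pb = Ps − 85, where Ps is the price sellers receive.
Demand in terms of Ps becomes xd = 1071 − 6(Ps − 85) = 1581 - 6Ps. Setting this equal to supply: 1581 - 6Ps = -187 + 2.5Ps, so Ps = 208.
Buyers pay Pb = 208 − 85 = 123; x' = -187 + 2.5·208 = 333.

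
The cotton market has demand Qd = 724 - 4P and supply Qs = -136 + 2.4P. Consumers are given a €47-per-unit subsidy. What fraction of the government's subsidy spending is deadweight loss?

DWL / government spending = 141/1028

Pre-subsidy: 724 - 4P = -136 + 2.4P gives P* = 134.375, Q* = 186.5.
With the rebate, buyers effectively pay Pb = Ps − 47, where Ps is the price sellers receive.
Demand in terms of Ps becomes Qd = 724 − 4(Ps − 47) = 912 - 4Ps. Setting this equal to supply: 912 - 4Ps = -136 + 2.4Ps, so Ps = 163.75.
Buyers pay Pb = 163.75 − 47 = 116.75; Q' = -136 + 2.4·163.75 = 257.
ΔCS = ½(186.5 + 257)(134.375 − 116.75) = 3908.34375; ΔPS = ½(186.5 + 257)(163.75 − 134.375) = 6513.90625.
Government spending = 47 × 257 = 12079.
DWL = ½ × 47 × (257 − 186.5) = 1656.75; fraction = 1656.75 / 12079 = 141/1028.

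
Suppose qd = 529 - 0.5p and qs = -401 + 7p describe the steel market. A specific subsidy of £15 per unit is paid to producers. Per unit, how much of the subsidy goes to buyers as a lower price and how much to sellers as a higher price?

Pre-subsidy: 529 - 0.5p = -401 + 7p gives p* = 124, q* = 467.
With the subsidy, sellers receive ps = pb + 15 for each unit, where pb is the price buyers pay.
Supply in terms of pb becomes qs = -401 + 7(pb + 15) = -296 + 7pb. Setting this equal to demand: 529 - 0.5pb = -296 + 7pb, so pb = 110.
Sellers receive ps = 110 + 15 = 125; q' = 529 − 0.5·110 = 474.
Buyers' price falls by p* − pb = 124 − 110 = 14; sellers' price rises by ps − p* = 125 − 124 = 1.

Buyers gain £14 per unit; sellers gain £1 per unit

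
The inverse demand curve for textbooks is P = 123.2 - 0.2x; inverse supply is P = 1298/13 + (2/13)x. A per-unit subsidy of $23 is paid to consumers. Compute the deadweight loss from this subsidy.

Deadweight loss = $747.5

Pre-subsidy: 123.2 - 0.2x = 1298/13 + (2/13)x gives x* = 66 and P* = 110.
With the rebate, buyers effectively pay Pb = Ps − 23, where Ps is the price sellers receive.
On the curves, Pb = 123.2 - 0.2x and Ps = 1298/13 + (2/13)x; the wedge Ps − Pb = 23 gives 1298/13 + (2/13)x − (123.2 - 0.2x) = 23, so x' = 131.
Then Pb = 123.2 − 0.2·131 = 97 and Ps = 1298/13 + (2/13)·131 = 120.
The subsidy expands output by 131 − 66 = 65 past the efficient level; on those units the gap between marginal cost and willingness to pay runs from 0 up to 23.
DWL = ½ × 23 × 65 = 747.5.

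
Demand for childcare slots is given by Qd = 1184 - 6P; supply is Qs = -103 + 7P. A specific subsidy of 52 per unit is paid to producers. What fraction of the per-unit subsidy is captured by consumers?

Consumer share = 7/13

Pre-subsidy: 1184 - 6P = -103 + 7P gives P* = 99, Q* = 590.
With the subsidy, sellers receive Ps = Pb + 52 for each unit, where Pb is the price buyers pay.
Supply in terms of Pb becomes Qs = -103 + 7(Pb + 52) = 261 + 7Pb. Setting this equal to demand: 1184 - 6Pb = 261 + 7Pb, so Pb = 71.
Sellers receive Ps = 71 + 52 = 123; Q' = 1184 − 6·71 = 758.
Buyers' price falls by P* − Pb = 99 − 71 = 28; sellers' price rises by Ps − P* = 123 − 99 = 24.
So consumers capture 28/52 = 7/13 of each unit of subsidy.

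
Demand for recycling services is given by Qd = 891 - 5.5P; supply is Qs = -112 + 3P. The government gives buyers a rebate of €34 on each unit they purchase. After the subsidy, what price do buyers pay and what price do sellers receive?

Buyers pay €106; sellers receive €140

Pre-subsidy: 891 - 5.5P = -112 + 3P gives P* = 118, Q* = 242.
With the rebate, buyers effectively pay Pb = Ps − 34, where Ps is the price sellers receive.
Demand in terms of Ps becomes Qd = 891 − 5.5(Ps − 34) = 1078 - 5.5Ps. Setting this equal to supply: 1078 - 5.5Ps = -112 + 3Ps, so Ps = 140.
Buyers pay Pb = 140 − 34 = 106; Q' = -112 + 3·140 = 308.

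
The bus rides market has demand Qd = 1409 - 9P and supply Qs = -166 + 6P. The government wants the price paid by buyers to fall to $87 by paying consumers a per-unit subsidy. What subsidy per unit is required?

At a buyer price of 87, quantity demanded is 1409 − 9·87 = 626.
Sellers supply 626 only when they receive Ps with -166 + 6·Ps = 626, i.e. Ps = 132.
s = Ps − Pb = 132 − 87 = 45.

Required subsidy s = $45 per unit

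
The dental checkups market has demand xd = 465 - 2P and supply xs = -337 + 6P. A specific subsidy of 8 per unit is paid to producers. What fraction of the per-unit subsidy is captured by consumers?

Consumer share = 0.75

Pre-subsidy: 465 - 2P = -337 + 6P gives P* = 100.25, x* = 264.5.
With the subsidy, sellers receive Ps = Pb + 8 for each unit, where Pb is the price buyers pay.
Supply in terms of Pb becomes xs = -337 + 6(Pb + 8) = -289 + 6Pb. Setting this equal to demand: 465 - 2Pb = -289 + 6Pb, so Pb = 94.25.
Sellers receive Ps = 94.25 + 8 = 102.25; x' = 465 − 2·94.25 = 276.5.
Buyers' price falls by P* − Pb = 100.25 − 94.25 = 6; sellers' price rises by Ps − P* = 102.25 − 100.25 = 2.
So consumers capture 6/8 = 0.75 of each unit of subsidy.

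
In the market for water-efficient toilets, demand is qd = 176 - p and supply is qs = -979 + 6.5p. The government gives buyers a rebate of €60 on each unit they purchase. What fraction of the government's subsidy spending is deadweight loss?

Pre-subsidy: 176 - p = -979 + 6.5p gives p* = 154, q* = 22.
With the rebate, buyers effectively pay pb = ps − 60, where ps is the price sellers receive.
Demand in terms of ps becomes qd = 176 − 1(ps − 60) = 236 - ps. Setting this equal to supply: 236 - ps = -979 + 6.5ps, so ps = 162.
Buyers pay pb = 162 − 60 = 102; q' = -979 + 6.5·162 = 74.
ΔCS = ½(22 + 74)(154 − 102) = 2496; ΔPS = ½(22 + 74)(162 − 154) = 384.
Government spending = 60 × 74 = 4440.
DWL = ½ × 60 × (74 − 22) = 1560; fraction = 1560 / 4440 = 13/37.

DWL / government spending = 13/37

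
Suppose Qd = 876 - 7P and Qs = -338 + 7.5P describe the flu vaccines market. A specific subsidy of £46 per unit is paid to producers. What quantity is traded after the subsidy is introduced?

Q' = 13238/29

Pre-subsidy: 876 - 7P = -338 + 7.5P gives P* = 2428/29, Q* = 8408/29.
With the subsidy, sellers receive Ps = Pb + 46 for each unit, where Pb is the price buyers pay.
Supply in terms of Pb becomes Qs = -338 + 7.5(Pb + 46) = 7 + 7.5Pb. Setting this equal to demand: 876 - 7Pb = 7 + 7.5Pb, so Pb = 1738/29.
Sellers receive Ps = 1738/29 + 46 = 3072/29; Q' = 876 − 7·(1738/29) = 13238/29.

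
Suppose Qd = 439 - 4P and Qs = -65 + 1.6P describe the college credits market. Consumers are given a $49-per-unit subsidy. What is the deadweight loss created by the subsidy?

Deadweight loss = $1372

Pre-subsidy: 439 - 4P = -65 + 1.6P gives P* = 90, Q* = 79.
With the rebate, buyers effectively pay Pb = Ps − 49, where Ps is the price sellers receive.
Demand in terms of Ps becomes Qd = 439 − 4(Ps − 49) = 635 - 4Ps. Setting this equal to supply: 635 - 4Ps = -65 + 1.6Ps, so Ps = 125.
Buyers pay Pb = 125 − 49 = 76; Q' = -65 + 1.6·125 = 135.
The subsidy expands output by 135 − 79 = 56 past the efficient level; on those units the gap between marginal cost and willingness to pay runs from 0 up to 49.
DWL = ½ × 49 × 56 = 1372.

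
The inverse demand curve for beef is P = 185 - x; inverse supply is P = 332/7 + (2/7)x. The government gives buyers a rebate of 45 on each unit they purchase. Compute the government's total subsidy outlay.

Pre-subsidy: 185 - x = 332/7 + (2/7)x gives x* = 107 and P* = 78.
With the rebate, buyers effectively pay Pb = Ps − 45, where Ps is the price sellers receive.
On the curves, Pb = 185 - x and Ps = 332/7 + (2/7)x; the wedge Ps − Pb = 45 gives 332/7 + (2/7)x − (185 - x) = 45, so x' = 142.
Then Pb = 185 − 1·142 = 43 and Ps = 332/7 + (2/7)·142 = 88.
Government outlay = subsidy × quantity = 45 × 142 = 6390.

Government cost = 6390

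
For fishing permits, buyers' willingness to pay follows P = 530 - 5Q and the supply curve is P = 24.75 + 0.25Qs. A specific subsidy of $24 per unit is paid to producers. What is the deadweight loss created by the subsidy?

Deadweight loss = 384/7

Pre-subsidy: 530 - 5Q = 24.75 + 0.25Q gives Q* = 2021/21 and P* = 1025/21.
With the subsidy, sellers receive Ps = Pb + 24 for each unit, where Pb is the price buyers pay.
On the curves, Pb = 530 - 5Q and Ps = 24.75 + 0.25Q; the wedge Ps − Pb = 24 gives 24.75 + 0.25Q − (530 - 5Q) = 24, so Q' = 2117/21.
Then Pb = 530 − 5·(2117/21) = 545/21 and Ps = 24.75 + 0.25·(2117/21) = 1049/21.
The subsidy expands output by 2117/21 − 2021/21 = 32/7 past the efficient level; on those units the gap between marginal cost and willingness to pay runs from 0 up to 24.
DWL = ½ × 24 × 32/7 = 384/7.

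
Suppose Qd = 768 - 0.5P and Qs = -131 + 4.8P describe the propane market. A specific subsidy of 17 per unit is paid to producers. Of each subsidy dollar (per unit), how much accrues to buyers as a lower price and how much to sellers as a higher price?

Buyers gain 816/53 per unit; sellers gain 85/53 per unit

Pre-subsidy: 768 - 0.5P = -131 + 4.8P gives P* = 8990/53, Q* = 36209/53.
With the subsidy, sellers receive Ps = Pb + 17 for each unit, where Pb is the price buyers pay.
Supply in terms of Pb becomes Qs = -131 + 4.8(Pb + 17) = -49.4 + 4.8Pb. Setting this equal to demand: 768 - 0.5Pb = -49.4 + 4.8Pb, so Pb = 8174/53.
Sellers receive Ps = 8174/53 + 17 = 9075/53; Q' = 768 − 0.5·(8174/53) = 36617/53.
Buyers' price falls by P* − Pb = 8990/53 − 8174/53 = 816/53; sellers' price rises by Ps − P* = 9075/53 − 8990/53 = 85/53.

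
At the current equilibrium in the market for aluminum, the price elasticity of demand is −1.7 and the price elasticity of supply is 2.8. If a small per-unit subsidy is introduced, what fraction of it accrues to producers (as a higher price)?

Producer share = 17/45

For a small subsidy around the equilibrium, the benefit split depends on the relative slopes, which at a point are proportional to the elasticities.
Buyer share = εs/(εs + |εd|) = 2.8/(2.8 + 1.7) = 28/45; seller share = |εd|/(εs + |εd|) = 17/45.
So producers capture 17/45 of the subsidy.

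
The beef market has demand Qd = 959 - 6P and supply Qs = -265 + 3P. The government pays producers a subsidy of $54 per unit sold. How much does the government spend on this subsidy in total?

Pre-subsidy: 959 - 6P = -265 + 3P gives P* = 136, Q* = 143.
With the subsidy, sellers receive Ps = Pb + 54 for each unit, where Pb is the price buyers pay.
Supply in terms of Pb becomes Qs = -265 + 3(Pb + 54) = -103 + 3Pb. Setting this equal to demand: 959 - 6Pb = -103 + 3Pb, so Pb = 118.
Sellers receive Ps = 118 + 54 = 172; Q' = 959 − 6·118 = 251.
Government outlay = subsidy × quantity = 54 × 251 = 13554.

Government cost = $13554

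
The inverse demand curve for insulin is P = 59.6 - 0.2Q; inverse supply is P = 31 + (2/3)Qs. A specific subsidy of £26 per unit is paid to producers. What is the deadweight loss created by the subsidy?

Pre-subsidy: 59.6 - 0.2Q = 31 + (2/3)Q gives Q* = 33 and P* = 53.
With the subsidy, sellers receive Ps = Pb + 26 for each unit, where Pb is the price buyers pay.
On the curves, Pb = 59.6 - 0.2Q and Ps = 31 + (2/3)Q; the wedge Ps − Pb = 26 gives 31 + (2/3)Q − (59.6 - 0.2Q) = 26, so Q' = 63.
Then Pb = 59.6 − 0.2·63 = 47 and Ps = 31 + (2/3)·63 = 73.
The subsidy expands output by 63 − 33 = 30 past the efficient level; on those units the gap between marginal cost and willingness to pay runs from 0 up to 26.
DWL = ½ × 26 × 30 = 390.

Deadweight loss = £390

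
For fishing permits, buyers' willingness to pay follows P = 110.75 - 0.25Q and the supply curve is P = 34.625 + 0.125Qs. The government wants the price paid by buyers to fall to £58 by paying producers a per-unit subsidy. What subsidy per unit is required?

Required subsidy s = £3 per unit

At a buyer price of 58, quantity demanded is 443 − 4·58 = 211.
Sellers supply 211 only when they receive Ps = 34.625 + 0.125·211 = 61.
s = Ps − Pb = 61 − 58 = 3.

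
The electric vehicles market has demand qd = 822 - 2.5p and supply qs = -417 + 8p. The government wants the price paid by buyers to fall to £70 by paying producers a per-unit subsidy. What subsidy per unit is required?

Required subsidy s = £63 per unit

At a buyer price of 70, quantity demanded is 822 − 2.5·70 = 647.
Sellers supply 647 only when they receive ps with -417 + 8·ps = 647, i.e. ps = 133.
s = ps − pb = 133 − 70 = 63.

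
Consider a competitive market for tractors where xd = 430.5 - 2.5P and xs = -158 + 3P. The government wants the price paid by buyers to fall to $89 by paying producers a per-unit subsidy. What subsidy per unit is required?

Required subsidy s = $33 per unit

At a buyer price of 89, quantity demanded is 430.5 − 2.5·89 = 208.
Sellers supply 208 only when they receive Ps with -158 + 3·Ps = 208, i.e. Ps = 122.
s = Ps − Pb = 122 − 89 = 33.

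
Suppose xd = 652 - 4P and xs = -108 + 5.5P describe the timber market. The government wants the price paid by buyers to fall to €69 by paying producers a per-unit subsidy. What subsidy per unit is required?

At a buyer price of 69, quantity demanded is 652 − 4·69 = 376.
Sellers supply 376 only when they receive Ps with -108 + 5.5·Ps = 376, i.e. Ps = 88.
s = Ps − Pb = 88 − 69 = 19.

Required subsidy s = €19 per unit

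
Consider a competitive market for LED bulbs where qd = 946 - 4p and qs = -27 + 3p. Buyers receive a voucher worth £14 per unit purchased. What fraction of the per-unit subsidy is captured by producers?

Pre-subsidy: 946 - 4p = -27 + 3p gives p* = 139, q* = 390.
With the rebate, buyers effectively pay pb = ps − 14, where ps is the price sellers receive.
Demand in terms of ps becomes qd = 946 − 4(ps − 14) = 1002 - 4ps. Setting this equal to supply: 1002 - 4ps = -27 + 3ps, so ps = 147.
Buyers pay pb = 147 − 14 = 133; q' = -27 + 3·147 = 414.
Buyers' price falls by p* − pb = 139 − 133 = 6; sellers' price rises by ps − p* = 147 − 139 = 8.
So producers capture 8/14 = 4/7 of each unit of subsidy.

Producer share = 4/7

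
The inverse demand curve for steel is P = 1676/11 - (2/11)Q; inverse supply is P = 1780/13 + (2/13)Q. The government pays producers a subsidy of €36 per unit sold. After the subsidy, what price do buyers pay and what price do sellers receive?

Pre-subsidy: 1676/11 - (2/11)Q = 1780/13 + (2/13)Q gives Q* = 46 and P* = 144.
With the subsidy, sellers receive Ps = Pb + 36 for each unit, where Pb is the price buyers pay.
On the curves, Pb = 1676/11 - (2/11)Q and Ps = 1780/13 + (2/13)Q; the wedge Ps − Pb = 36 gives 1780/13 + (2/13)Q − (1676/11 - (2/11)Q) = 36, so Q' = 153.25.
Then Pb = 1676/11 − (2/11)·153.25 = 124.5 and Ps = 1780/13 + (2/13)·153.25 = 160.5.

Buyers pay €124.5; sellers receive €160.5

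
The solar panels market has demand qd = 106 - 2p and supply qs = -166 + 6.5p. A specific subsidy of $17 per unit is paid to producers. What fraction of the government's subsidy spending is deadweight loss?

DWL / government spending = 13/68

Pre-subsidy: 106 - 2p = -166 + 6.5p gives p* = 32, q* = 42.
With the subsidy, sellers receive ps = pb + 17 for each unit, where pb is the price buyers pay.
Supply in terms of pb becomes qs = -166 + 6.5(pb + 17) = -55.5 + 6.5pb. Setting this equal to demand: 106 - 2pb = -55.5 + 6.5pb, so pb = 19.
Sellers receive ps = 19 + 17 = 36; q' = 106 − 2·19 = 68.
ΔCS = ½(42 + 68)(32 − 19) = 715; ΔPS = ½(42 + 68)(36 − 32) = 220.
Government spending = 17 × 68 = 1156.
DWL = ½ × 17 × (68 − 42) = 221; fraction = 221 / 1156 = 13/68.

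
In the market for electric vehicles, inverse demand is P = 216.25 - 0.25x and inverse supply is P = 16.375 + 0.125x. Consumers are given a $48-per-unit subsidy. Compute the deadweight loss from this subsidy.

Pre-subsidy: 216.25 - 0.25x = 16.375 + 0.125x gives x* = 533 and P* = 83.
With the rebate, buyers effectively pay Pb = Ps − 48, where Ps is the price sellers receive.
On the curves, Pb = 216.25 - 0.25x and Ps = 16.375 + 0.125x; the wedge Ps − Pb = 48 gives 16.375 + 0.125x − (216.25 - 0.25x) = 48, so x' = 661.
Then Pb = 216.25 − 0.25·661 = 51 and Ps = 16.375 + 0.125·661 = 99.
The subsidy expands output by 661 − 533 = 128 past the efficient level; on those units the gap between marginal cost and willingness to pay runs from 0 up to 48.
DWL = ½ × 48 × 128 = 3072.

Deadweight loss = $3072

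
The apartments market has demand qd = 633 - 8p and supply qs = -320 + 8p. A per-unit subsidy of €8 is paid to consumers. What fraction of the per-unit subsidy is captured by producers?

Producer share = 0.5

Pre-subsidy: 633 - 8p = -320 + 8p gives p* = 59.5625, q* = 156.5.
With the rebate, buyers effectively pay pb = ps − 8, where ps is the price sellers receive.
Demand in terms of ps becomes qd = 633 − 8(ps − 8) = 697 - 8ps. Setting this equal to supply: 697 - 8ps = -320 + 8ps, so ps = 63.5625.
Buyers pay pb = 63.5625 − 8 = 55.5625; q' = -320 + 8·63.5625 = 188.5.
Buyers' price falls by p* − pb = 59.5625 − 55.5625 = 4; sellers' price rises by ps − p* = 63.5625 − 59.5625 = 4.
So producers capture 4/8 = 0.5 of each unit of subsidy.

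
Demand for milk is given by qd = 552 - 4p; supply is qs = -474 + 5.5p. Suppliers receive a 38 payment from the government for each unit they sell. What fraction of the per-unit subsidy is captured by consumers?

Pre-subsidy: 552 - 4p = -474 + 5.5p gives p* = 108, q* = 120.
With the subsidy, sellers receive ps = pb + 38 for each unit, where pb is the price buyers pay.
Supply in terms of pb becomes qs = -474 + 5.5(pb + 38) = -265 + 5.5pb. Setting this equal to demand: 552 - 4pb = -265 + 5.5pb, so pb = 86.
Sellers receive ps = 86 + 38 = 124; q' = 552 − 4·86 = 208.
Buyers' price falls by p* − pb = 108 − 86 = 22; sellers' price rises by ps − p* = 124 − 108 = 16.
So consumers capture 22/38 = 11/19 of each unit of subsidy.

Consumer share = 11/19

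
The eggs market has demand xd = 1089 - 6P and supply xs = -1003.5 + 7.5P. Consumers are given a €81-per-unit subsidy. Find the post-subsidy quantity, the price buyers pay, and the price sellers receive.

Pre-subsidy: 1089 - 6P = -1003.5 + 7.5P gives P* = 155, x* = 159.
With the rebate, buyers effectively pay Pb = Ps − 81, where Ps is the price sellers receive.
Demand in terms of Ps becomes xd = 1089 − 6(Ps − 81) = 1575 - 6Ps. Setting this equal to supply: 1575 - 6Ps = -1003.5 + 7.5Ps, so Ps = 191.
Buyers pay Pb = 191 − 81 = 110; x' = -1003.5 + 7.5·191 = 429.

x' = 429; buyers pay €110; sellers receive €191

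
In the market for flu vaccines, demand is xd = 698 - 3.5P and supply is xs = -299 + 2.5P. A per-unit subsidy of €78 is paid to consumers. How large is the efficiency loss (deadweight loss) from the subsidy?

Pre-subsidy: 698 - 3.5P = -299 + 2.5P gives P* = 997/6, x* = 1397/12.
With the rebate, buyers effectively pay Pb = Ps − 78, where Ps is the price sellers receive.
Demand in terms of Ps becomes xd = 698 − 3.5(Ps − 78) = 971 - 3.5Ps. Setting this equal to supply: 971 - 3.5Ps = -299 + 2.5Ps, so Ps = 635/3.
Buyers pay Pb = 635/3 − 78 = 401/3; x' = -299 + 2.5·(635/3) = 1381/6.
The subsidy expands output by 1381/6 − 1397/12 = 113.75 past the efficient level; on those units the gap between marginal cost and willingness to pay runs from 0 up to 78.
DWL = ½ × 78 × 113.75 = 4436.25.

Deadweight loss = €4436.25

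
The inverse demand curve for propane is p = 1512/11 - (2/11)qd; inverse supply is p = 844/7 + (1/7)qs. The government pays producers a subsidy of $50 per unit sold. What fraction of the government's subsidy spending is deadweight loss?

DWL / government spending = 77/206

Pre-subsidy: 1512/11 - (2/11)q = 844/7 + (1/7)q gives q* = 52 and p* = 128.
With the subsidy, sellers receive ps = pb + 50 for each unit, where pb is the price buyers pay.
On the curves, pb = 1512/11 - (2/11)q and ps = 844/7 + (1/7)q; the wedge ps − pb = 50 gives 844/7 + (1/7)q − (1512/11 - (2/11)q) = 50, so q' = 206.
Then pb = 1512/11 − (2/11)·206 = 100 and ps = 844/7 + (1/7)·206 = 150.
ΔCS = ½(52 + 206)(128 − 100) = 3612; ΔPS = ½(52 + 206)(150 − 128) = 2838.
Government spending = 50 × 206 = 10300.
DWL = ½ × 50 × (206 − 52) = 3850; fraction = 3850 / 10300 = 77/206.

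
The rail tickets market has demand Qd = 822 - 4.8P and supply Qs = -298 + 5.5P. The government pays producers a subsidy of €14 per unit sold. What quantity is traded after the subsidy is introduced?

Pre-subsidy: 822 - 4.8P = -298 + 5.5P gives P* = 11200/103, Q* = 30906/103.
With the subsidy, sellers receive Ps = Pb + 14 for each unit, where Pb is the price buyers pay.
Supply in terms of Pb becomes Qs = -298 + 5.5(Pb + 14) = -221 + 5.5Pb. Setting this equal to demand: 822 - 4.8Pb = -221 + 5.5Pb, so Pb = 10430/103.
Sellers receive Ps = 10430/103 + 14 = 11872/103; Q' = 822 − 4.8·(10430/103) = 34602/103.

Q' = 34602/103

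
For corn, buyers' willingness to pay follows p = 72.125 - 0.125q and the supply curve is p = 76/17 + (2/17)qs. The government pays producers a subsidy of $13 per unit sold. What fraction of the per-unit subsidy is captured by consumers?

Consumer share = 17/33

Pre-subsidy: 72.125 - 0.125q = 76/17 + (2/17)q gives q* = 3067/11 and p* = 410/11.
With the subsidy, sellers receive ps = pb + 13 for each unit, where pb is the price buyers pay.
On the curves, pb = 72.125 - 0.125q and ps = 76/17 + (2/17)q; the wedge ps − pb = 13 gives 76/17 + (2/17)q − (72.125 - 0.125q) = 13, so q' = 10969/33.
Then pb = 72.125 − 0.125·(10969/33) = 1009/33 and ps = 76/17 + (2/17)·(10969/33) = 1438/33.
Buyers' price falls by p* − pb = 410/11 − 1009/33 = 221/33; sellers' price rises by ps − p* = 1438/33 − 410/11 = 208/33.
So consumers capture (221/33)/13 = 17/33 of each unit of subsidy.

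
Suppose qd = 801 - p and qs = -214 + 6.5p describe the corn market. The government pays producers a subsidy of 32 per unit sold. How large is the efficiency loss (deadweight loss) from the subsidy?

Deadweight loss = 6656/15

Pre-subsidy: 801 - p = -214 + 6.5p gives p* = 406/3, q* = 1997/3.
With the subsidy, sellers receive ps = pb + 32 for each unit, where pb is the price buyers pay.
Supply in terms of pb becomes qs = -214 + 6.5(pb + 32) = -6 + 6.5pb. Setting this equal to demand: 801 - pb = -6 + 6.5pb, so pb = 107.6.
Sellers receive ps = 107.6 + 32 = 139.6; q' = 801 − 1·107.6 = 693.4.
The subsidy expands output by 693.4 − 1997/3 = 416/15 past the efficient level; on those units the gap between marginal cost and willingness to pay runs from 0 up to 32.
DWL = ½ × 32 × 416/15 = 6656/15.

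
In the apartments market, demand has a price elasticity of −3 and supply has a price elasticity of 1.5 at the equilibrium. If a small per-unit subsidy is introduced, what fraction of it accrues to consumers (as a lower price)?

For a small subsidy around the equilibrium, the benefit split depends on the relative slopes, which at a point are proportional to the elasticities.
Buyer share = εs/(εs + |εd|) = 1.5/(1.5 + 3) = 1/3; seller share = |εd|/(εs + |εd|) = 2/3.

Consumer share = 1/3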